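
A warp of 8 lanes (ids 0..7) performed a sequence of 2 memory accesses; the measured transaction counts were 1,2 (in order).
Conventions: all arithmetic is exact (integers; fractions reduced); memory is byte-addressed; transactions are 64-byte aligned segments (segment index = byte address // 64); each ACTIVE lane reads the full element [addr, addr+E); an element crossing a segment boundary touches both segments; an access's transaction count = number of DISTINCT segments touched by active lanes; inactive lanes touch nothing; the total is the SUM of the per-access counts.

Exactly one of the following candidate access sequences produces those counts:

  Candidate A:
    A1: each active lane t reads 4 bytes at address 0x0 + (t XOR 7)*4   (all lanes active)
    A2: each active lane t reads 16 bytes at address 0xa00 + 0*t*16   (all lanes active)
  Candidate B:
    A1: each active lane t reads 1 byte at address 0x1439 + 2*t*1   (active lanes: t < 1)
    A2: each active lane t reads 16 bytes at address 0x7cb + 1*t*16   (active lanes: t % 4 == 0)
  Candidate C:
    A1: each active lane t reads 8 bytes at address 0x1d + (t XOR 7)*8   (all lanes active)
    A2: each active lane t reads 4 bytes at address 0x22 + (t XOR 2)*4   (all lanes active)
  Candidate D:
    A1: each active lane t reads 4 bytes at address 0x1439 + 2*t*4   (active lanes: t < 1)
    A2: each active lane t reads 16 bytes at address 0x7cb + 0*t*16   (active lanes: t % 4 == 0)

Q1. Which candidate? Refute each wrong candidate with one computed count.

A: A2 gives 1 transaction, not 2
C: A1 gives 2 transactions, not 1
D: A2 gives 1 transaction, not 2
B: all counts match (1,2)

Answer: B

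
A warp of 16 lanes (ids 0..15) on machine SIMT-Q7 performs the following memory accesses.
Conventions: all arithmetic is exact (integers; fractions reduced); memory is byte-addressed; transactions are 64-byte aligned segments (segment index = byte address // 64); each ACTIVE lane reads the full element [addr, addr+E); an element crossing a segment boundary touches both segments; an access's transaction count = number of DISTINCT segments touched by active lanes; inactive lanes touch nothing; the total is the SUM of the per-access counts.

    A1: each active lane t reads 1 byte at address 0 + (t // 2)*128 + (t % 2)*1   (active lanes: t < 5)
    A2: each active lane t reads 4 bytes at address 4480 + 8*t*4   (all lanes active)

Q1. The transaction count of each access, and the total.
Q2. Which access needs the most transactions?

A1: 3 transactions
A2: 8 transactions

Answer: 3,8; total 11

Answer: A2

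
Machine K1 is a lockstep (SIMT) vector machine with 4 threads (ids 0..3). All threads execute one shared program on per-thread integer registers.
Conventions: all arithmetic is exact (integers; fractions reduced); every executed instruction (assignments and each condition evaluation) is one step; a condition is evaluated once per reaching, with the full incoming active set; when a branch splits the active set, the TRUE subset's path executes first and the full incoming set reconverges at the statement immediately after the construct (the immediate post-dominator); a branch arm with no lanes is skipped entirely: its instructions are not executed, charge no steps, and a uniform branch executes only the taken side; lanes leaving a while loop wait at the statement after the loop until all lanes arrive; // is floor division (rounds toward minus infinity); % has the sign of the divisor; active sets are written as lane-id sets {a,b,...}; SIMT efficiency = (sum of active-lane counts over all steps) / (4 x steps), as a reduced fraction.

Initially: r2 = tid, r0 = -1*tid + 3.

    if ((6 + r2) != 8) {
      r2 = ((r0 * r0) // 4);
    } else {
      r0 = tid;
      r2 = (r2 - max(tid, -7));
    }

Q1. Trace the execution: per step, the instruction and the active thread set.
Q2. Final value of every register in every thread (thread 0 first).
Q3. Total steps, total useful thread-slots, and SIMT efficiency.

step 0: eval ((6 + r2) != 8)         {0,1,2,3}
step 1: r2 <- ((r0 * r0) // 4)       {0,1,3}
step 2: r0 <- tid                    {2}
step 3: r2 <- (r2 - max(tid, -7))    {2}

Answer: 4 steps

r2: 2,1,0,0
r0: 3,2,2,0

steps = 4; useful = 9; efficiency = 9/16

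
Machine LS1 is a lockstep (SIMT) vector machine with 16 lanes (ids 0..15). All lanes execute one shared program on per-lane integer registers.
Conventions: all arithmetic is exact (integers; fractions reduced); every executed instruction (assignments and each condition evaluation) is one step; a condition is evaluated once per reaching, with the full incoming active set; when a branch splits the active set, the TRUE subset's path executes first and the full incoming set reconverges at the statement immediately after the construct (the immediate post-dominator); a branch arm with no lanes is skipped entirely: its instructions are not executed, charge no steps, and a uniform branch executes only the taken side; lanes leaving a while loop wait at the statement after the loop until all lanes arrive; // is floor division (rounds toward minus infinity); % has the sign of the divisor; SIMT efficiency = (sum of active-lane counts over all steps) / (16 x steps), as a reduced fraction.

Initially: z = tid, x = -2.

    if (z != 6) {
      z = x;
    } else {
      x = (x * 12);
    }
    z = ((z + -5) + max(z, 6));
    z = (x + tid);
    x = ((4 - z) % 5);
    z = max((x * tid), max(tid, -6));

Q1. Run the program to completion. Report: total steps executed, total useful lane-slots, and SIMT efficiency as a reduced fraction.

Answer: 7 steps, 96 useful, 6/7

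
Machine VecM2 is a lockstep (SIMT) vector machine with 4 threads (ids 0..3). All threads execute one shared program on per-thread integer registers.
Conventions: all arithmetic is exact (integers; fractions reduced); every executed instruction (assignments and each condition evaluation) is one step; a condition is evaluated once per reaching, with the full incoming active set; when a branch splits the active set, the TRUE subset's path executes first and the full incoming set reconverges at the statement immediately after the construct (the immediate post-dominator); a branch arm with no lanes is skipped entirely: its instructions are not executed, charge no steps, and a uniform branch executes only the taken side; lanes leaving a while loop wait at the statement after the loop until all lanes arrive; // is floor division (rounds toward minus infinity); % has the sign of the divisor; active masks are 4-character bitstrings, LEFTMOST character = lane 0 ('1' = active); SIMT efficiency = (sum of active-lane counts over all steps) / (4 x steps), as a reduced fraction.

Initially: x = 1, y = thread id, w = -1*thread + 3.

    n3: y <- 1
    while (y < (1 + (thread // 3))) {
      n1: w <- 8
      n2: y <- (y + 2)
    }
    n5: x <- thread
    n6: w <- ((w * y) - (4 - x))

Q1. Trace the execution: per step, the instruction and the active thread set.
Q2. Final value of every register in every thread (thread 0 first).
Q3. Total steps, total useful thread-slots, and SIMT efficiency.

step 0: y <- 1                       1111
step 1: eval (y < (1 + (thread // 3))) 1111
step 2: w <- 8                       0001
step 3: y <- (y + 2)                 0001
step 4: eval (y < (1 + (thread // 3))) 0001
step 5: x <- thread                  1111
step 6: w <- ((w * y) - (4 - x))     1111

Answer: 7 steps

x: 0,1,2,3
y: 1,1,1,3
w: -1,-1,-1,23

steps = 7; useful = 19; efficiency = 19/28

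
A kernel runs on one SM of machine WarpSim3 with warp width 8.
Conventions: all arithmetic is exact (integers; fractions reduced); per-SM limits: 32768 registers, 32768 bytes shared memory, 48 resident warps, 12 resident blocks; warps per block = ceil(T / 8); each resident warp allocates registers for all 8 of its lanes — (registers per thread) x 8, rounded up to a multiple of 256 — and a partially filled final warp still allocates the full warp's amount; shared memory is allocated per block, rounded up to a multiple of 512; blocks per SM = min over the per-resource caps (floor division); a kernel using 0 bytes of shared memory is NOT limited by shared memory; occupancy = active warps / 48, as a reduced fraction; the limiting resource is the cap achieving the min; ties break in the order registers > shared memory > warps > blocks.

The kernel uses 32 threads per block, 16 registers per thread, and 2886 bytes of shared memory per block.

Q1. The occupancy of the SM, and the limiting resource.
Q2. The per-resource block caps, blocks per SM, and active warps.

Answer: occupancy 5/6, limited by shared memory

registers: 32 blocks
shared memory: 10 blocks
warps: 12 blocks
blocks: 12 blocks

Answer: 10 blocks, 40 active warps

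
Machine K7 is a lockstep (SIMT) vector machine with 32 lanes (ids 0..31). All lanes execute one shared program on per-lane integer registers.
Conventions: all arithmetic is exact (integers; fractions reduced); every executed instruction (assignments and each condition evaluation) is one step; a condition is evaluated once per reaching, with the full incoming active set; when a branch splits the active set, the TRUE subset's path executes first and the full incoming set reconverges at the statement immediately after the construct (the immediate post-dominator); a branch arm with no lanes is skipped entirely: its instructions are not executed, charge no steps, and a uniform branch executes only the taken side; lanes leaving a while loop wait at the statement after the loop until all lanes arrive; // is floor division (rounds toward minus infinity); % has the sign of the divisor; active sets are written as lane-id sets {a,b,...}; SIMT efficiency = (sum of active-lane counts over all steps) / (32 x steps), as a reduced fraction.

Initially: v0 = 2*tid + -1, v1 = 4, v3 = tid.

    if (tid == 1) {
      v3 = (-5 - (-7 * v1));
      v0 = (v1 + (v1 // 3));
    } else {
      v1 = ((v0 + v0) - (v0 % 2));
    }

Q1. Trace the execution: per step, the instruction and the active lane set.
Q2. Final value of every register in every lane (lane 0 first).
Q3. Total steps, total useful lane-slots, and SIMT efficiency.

step 0: eval (tid == 1)              {0,1,2,3,4,5,6,7,8,9,10,11,12,13,14,15,16,17,18,19,20,21,22,23,24,25,26,27,28,29,30,31}
step 1: v3 <- (-5 - (-7 * v1))       {1}
step 2: v0 <- (v1 + (v1 // 3))       {1}
step 3: v1 <- ((v0 + v0) - (v0 % 2)) {0,2,3,4,5,6,7,8,9,10,11,12,13,14,15,16,17,18,19,20,21,22,23,24,25,26,27,28,29,30,31}

Answer: 4 steps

v0: -1,5,3,5,7,9,11,13,15,17,19,21,23,25,27,29,31,33,35,37,39,41,43,45,47,49,51,53,55,57,59,61
v1: -3,4,5,9,13,17,21,25,29,33,37,41,45,49,53,57,61,65,69,73,77,81,85,89,93,97,101,105,109,113,117,121
v3: 0,23,2,3,4,5,6,7,8,9,10,11,12,13,14,15,16,17,18,19,20,21,22,23,24,25,26,27,28,29,30,31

steps = 4; useful = 65; efficiency = 65/128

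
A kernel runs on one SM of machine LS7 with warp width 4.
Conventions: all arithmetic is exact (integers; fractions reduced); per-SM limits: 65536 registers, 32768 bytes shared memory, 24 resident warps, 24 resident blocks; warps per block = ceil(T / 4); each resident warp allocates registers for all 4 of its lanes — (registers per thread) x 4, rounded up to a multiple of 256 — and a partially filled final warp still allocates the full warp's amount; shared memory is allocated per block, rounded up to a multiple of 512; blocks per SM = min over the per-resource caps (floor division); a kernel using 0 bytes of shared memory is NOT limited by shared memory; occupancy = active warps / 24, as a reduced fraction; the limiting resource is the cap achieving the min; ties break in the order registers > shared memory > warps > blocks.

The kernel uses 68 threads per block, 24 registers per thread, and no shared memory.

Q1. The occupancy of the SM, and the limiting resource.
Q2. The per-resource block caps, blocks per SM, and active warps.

Answer: occupancy 17/24, limited by warps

registers: 15 blocks
shared memory: no limit (kernel uses none)
warps: 1 block
blocks: 24 blocks

Answer: 1 block, 17 active warps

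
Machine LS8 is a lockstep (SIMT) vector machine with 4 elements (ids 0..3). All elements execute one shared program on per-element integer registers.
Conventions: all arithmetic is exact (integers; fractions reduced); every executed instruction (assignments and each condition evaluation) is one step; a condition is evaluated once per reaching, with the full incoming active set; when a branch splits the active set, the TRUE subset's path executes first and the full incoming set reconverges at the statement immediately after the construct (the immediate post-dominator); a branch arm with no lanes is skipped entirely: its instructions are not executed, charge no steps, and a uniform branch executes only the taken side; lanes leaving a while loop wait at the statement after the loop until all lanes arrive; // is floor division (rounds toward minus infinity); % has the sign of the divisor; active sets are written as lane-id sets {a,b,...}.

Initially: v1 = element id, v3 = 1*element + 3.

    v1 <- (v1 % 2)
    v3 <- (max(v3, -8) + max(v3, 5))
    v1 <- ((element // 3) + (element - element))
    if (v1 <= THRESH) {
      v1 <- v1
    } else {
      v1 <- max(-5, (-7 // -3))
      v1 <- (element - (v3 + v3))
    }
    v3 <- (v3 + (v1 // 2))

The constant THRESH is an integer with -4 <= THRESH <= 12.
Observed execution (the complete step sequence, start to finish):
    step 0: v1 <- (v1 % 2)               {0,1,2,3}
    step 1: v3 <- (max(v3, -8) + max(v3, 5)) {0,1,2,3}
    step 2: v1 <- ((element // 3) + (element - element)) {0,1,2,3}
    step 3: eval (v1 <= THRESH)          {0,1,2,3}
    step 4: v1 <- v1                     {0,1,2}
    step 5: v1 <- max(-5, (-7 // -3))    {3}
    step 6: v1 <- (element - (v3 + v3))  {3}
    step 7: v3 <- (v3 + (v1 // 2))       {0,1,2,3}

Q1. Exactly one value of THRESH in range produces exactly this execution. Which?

Answer: THRESH = 0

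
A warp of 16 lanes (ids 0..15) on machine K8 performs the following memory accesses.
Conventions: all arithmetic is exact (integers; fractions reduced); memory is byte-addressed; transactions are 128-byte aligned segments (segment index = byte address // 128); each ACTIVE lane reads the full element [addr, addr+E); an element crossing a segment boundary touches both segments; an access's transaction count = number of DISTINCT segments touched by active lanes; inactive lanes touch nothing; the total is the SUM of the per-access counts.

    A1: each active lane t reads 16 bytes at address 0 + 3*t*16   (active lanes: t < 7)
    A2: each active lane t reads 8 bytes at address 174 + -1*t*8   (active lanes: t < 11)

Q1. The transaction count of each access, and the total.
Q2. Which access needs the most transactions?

A1: 3 transactions
A2: 2 transactions

Answer: 3,2; total 5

Answer: A1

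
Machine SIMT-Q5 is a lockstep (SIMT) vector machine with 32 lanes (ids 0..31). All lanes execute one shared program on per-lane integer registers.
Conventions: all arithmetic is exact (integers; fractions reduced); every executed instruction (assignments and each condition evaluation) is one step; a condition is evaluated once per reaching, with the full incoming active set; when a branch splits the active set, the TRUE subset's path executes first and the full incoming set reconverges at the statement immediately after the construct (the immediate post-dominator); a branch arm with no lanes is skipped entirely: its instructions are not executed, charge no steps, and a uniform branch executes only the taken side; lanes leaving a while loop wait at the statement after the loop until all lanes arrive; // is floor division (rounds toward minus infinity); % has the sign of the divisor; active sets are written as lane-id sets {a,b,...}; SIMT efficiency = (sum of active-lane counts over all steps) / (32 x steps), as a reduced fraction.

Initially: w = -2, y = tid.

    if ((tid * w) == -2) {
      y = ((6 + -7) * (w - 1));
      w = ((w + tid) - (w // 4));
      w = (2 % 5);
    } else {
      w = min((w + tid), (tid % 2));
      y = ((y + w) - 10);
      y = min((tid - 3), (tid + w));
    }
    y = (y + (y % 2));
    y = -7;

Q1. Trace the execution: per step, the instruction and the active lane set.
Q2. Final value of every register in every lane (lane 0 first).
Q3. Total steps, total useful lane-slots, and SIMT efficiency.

step 0: eval ((tid * w) == -2)       {0,1,2,3,4,5,6,7,8,9,10,11,12,13,14,15,16,17,18,19,20,21,22,23,24,25,26,27,28,29,30,31}
step 1: y <- ((6 + -7) * (w - 1))    {1}
step 2: w <- ((w + tid) - (w // 4))  {1}
step 3: w <- (2 % 5)                 {1}
step 4: w <- min((w + tid), (tid % 2)) {0,2,3,4,5,6,7,8,9,10,11,12,13,14,15,16,17,18,19,20,21,22,23,24,25,26,27,28,29,30,31}
step 5: y <- ((y + w) - 10)          {0,2,3,4,5,6,7,8,9,10,11,12,13,14,15,16,17,18,19,20,21,22,23,24,25,26,27,28,29,30,31}
step 6: y <- min((tid - 3), (tid + w)) {0,2,3,4,5,6,7,8,9,10,11,12,13,14,15,16,17,18,19,20,21,22,23,24,25,26,27,28,29,30,31}
step 7: y <- (y + (y % 2))           {0,1,2,3,4,5,6,7,8,9,10,11,12,13,14,15,16,17,18,19,20,21,22,23,24,25,26,27,28,29,30,31}
step 8: y <- -7                      {0,1,2,3,4,5,6,7,8,9,10,11,12,13,14,15,16,17,18,19,20,21,22,23,24,25,26,27,28,29,30,31}

Answer: 9 steps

w: -2,2,0,1,0,1,0,1,0,1,0,1,0,1,0,1,0,1,0,1,0,1,0,1,0,1,0,1,0,1,0,1
y: -7,-7,-7,-7,-7,-7,-7,-7,-7,-7,-7,-7,-7,-7,-7,-7,-7,-7,-7,-7,-7,-7,-7,-7,-7,-7,-7,-7,-7,-7,-7,-7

steps = 9; useful = 192; efficiency = 192/288 = 2/3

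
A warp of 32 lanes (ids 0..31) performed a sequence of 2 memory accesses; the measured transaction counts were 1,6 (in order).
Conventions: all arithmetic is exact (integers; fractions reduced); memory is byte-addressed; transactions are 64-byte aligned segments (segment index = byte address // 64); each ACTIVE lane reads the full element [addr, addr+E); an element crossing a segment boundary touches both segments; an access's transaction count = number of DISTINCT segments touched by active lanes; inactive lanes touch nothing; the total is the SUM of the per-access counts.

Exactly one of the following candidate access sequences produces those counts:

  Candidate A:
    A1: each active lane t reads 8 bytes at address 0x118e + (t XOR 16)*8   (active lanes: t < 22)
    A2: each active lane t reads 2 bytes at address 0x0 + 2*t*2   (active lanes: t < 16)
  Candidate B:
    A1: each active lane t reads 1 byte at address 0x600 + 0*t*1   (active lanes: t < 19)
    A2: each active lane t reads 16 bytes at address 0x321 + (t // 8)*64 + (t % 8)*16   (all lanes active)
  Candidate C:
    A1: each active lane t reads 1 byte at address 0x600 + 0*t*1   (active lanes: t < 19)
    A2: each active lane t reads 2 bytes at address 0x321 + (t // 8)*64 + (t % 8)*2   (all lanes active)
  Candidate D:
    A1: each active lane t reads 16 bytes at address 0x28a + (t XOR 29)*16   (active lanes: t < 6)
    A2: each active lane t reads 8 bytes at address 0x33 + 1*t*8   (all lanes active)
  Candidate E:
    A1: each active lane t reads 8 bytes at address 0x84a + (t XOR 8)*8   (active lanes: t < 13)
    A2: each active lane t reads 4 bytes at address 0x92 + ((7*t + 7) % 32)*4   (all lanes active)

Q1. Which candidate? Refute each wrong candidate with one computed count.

A: A1 gives 4 transactions, not 1
C: A2 gives 4 transactions, not 6
D: A1 gives 3 transactions, not 1
E: A1 gives 3 transactions, not 1
B: all counts match (1,6)

Answer: B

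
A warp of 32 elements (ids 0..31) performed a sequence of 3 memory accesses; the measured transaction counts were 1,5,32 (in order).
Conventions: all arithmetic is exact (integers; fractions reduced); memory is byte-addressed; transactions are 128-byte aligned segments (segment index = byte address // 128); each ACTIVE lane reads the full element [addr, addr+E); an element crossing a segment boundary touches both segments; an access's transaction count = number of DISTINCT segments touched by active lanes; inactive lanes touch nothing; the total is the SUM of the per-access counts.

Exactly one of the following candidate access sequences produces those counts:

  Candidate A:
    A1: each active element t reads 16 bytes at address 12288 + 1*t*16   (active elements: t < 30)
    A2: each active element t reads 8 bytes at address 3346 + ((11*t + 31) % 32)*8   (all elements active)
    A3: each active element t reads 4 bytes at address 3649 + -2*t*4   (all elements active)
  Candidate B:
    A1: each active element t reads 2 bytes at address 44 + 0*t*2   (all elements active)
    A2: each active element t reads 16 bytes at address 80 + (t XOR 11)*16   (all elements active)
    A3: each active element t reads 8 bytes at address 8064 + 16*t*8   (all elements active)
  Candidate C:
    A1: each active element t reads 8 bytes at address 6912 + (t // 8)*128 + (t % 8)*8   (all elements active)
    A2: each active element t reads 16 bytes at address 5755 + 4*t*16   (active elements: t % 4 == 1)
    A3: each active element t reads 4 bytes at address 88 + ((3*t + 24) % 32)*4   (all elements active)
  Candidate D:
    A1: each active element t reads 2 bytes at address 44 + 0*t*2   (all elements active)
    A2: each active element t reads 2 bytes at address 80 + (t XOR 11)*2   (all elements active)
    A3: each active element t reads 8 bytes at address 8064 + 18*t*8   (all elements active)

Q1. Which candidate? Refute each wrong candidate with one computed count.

A: A1 gives 4 transactions, not 1
C: A1 gives 4 transactions, not 1
D: A2 gives 2 transactions, not 5
B: all counts match (1,5,32)

Answer: B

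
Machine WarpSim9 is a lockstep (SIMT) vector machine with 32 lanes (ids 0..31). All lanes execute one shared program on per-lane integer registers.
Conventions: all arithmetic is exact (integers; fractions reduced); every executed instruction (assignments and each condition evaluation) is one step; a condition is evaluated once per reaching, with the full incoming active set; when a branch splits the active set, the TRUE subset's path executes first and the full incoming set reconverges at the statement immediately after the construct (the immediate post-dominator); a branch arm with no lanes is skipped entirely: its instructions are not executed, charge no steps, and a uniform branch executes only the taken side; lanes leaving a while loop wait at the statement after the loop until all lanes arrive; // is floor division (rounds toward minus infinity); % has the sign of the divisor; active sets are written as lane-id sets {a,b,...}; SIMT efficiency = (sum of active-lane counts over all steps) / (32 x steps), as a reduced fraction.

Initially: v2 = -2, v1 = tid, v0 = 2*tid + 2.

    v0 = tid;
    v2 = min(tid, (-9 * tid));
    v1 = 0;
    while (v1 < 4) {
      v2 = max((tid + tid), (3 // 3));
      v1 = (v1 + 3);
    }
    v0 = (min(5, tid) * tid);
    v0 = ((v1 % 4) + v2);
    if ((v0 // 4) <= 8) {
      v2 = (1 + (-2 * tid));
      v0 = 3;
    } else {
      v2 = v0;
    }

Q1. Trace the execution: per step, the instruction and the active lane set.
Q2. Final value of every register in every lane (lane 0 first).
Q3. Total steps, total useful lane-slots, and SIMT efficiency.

step 0: v0 <- tid                    {0,1,2,3,4,5,6,7,8,9,10,11,12,13,14,15,16,17,18,19,20,21,22,23,24,25,26,27,28,29,30,31}
step 1: v2 <- min(tid, (-9 * tid))   {0,1,2,3,4,5,6,7,8,9,10,11,12,13,14,15,16,17,18,19,20,21,22,23,24,25,26,27,28,29,30,31}
step 2: v1 <- 0                      {0,1,2,3,4,5,6,7,8,9,10,11,12,13,14,15,16,17,18,19,20,21,22,23,24,25,26,27,28,29,30,31}
step 3: eval (v1 < 4)                {0,1,2,3,4,5,6,7,8,9,10,11,12,13,14,15,16,17,18,19,20,21,22,23,24,25,26,27,28,29,30,31}
step 4: v2 <- max((tid + tid), (3 // 3)) {0,1,2,3,4,5,6,7,8,9,10,11,12,13,14,15,16,17,18,19,20,21,22,23,24,25,26,27,28,29,30,31}
step 5: v1 <- (v1 + 3)               {0,1,2,3,4,5,6,7,8,9,10,11,12,13,14,15,16,17,18,19,20,21,22,23,24,25,26,27,28,29,30,31}
step 6: eval (v1 < 4)                {0,1,2,3,4,5,6,7,8,9,10,11,12,13,14,15,16,17,18,19,20,21,22,23,24,25,26,27,28,29,30,31}
step 7: v2 <- max((tid + tid), (3 // 3)) {0,1,2,3,4,5,6,7,8,9,10,11,12,13,14,15,16,17,18,19,20,21,22,23,24,25,26,27,28,29,30,31}
step 8: v1 <- (v1 + 3)               {0,1,2,3,4,5,6,7,8,9,10,11,12,13,14,15,16,17,18,19,20,21,22,23,24,25,26,27,28,29,30,31}
step 9: eval (v1 < 4)                {0,1,2,3,4,5,6,7,8,9,10,11,12,13,14,15,16,17,18,19,20,21,22,23,24,25,26,27,28,29,30,31}
step 10: v0 <- (min(5, tid) * tid)    {0,1,2,3,4,5,6,7,8,9,10,11,12,13,14,15,16,17,18,19,20,21,22,23,24,25,26,27,28,29,30,31}
step 11: v0 <- ((v1 % 4) + v2)        {0,1,2,3,4,5,6,7,8,9,10,11,12,13,14,15,16,17,18,19,20,21,22,23,24,25,26,27,28,29,30,31}
step 12: eval ((v0 // 4) <= 8)        {0,1,2,3,4,5,6,7,8,9,10,11,12,13,14,15,16,17,18,19,20,21,22,23,24,25,26,27,28,29,30,31}
step 13: v2 <- (1 + (-2 * tid))       {0,1,2,3,4,5,6,7,8,9,10,11,12,13,14,15,16}
step 14: v0 <- 3                      {0,1,2,3,4,5,6,7,8,9,10,11,12,13,14,15,16}
step 15: v2 <- v0                     {17,18,19,20,21,22,23,24,25,26,27,28,29,30,31}

Answer: 16 steps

v2: 1,-1,-3,-5,-7,-9,-11,-13,-15,-17,-19,-21,-23,-25,-27,-29,-31,36,38,40,42,44,46,48,50,52,54,56,58,60,62,64
v1: 6,6,6,6,6,6,6,6,6,6,6,6,6,6,6,6,6,6,6,6,6,6,6,6,6,6,6,6,6,6,6,6
v0: 3,3,3,3,3,3,3,3,3,3,3,3,3,3,3,3,3,36,38,40,42,44,46,48,50,52,54,56,58,60,62,64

steps = 16; useful = 465; efficiency = 465/512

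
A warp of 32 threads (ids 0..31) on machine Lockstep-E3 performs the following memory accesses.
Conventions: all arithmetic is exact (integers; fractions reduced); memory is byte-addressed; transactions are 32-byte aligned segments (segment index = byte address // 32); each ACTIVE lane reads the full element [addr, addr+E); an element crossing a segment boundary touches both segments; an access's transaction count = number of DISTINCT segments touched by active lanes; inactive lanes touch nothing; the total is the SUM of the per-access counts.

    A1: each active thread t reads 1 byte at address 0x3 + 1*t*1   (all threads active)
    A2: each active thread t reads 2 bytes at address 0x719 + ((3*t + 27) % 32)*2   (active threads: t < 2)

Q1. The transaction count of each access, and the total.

A1: 2 transactions
A2: 1 transaction

Answer: 2,1; total 3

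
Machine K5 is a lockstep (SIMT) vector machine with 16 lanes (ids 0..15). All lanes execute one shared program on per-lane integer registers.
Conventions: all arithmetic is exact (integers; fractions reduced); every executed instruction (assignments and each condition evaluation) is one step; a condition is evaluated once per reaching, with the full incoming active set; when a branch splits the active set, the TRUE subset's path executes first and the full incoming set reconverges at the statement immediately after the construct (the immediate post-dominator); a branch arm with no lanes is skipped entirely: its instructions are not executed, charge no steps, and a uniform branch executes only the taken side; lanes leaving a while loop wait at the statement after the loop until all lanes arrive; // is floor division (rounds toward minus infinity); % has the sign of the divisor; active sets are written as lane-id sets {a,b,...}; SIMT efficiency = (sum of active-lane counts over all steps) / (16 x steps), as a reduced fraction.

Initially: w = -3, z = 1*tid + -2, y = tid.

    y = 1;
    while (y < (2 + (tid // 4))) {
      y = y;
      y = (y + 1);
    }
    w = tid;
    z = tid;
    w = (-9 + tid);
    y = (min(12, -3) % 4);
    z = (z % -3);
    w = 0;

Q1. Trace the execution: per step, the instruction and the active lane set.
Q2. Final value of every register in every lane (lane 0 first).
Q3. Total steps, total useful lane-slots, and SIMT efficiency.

step 0: y <- 1                       {0,1,2,3,4,5,6,7,8,9,10,11,12,13,14,15}
step 1: eval (y < (2 + (tid // 4)))  {0,1,2,3,4,5,6,7,8,9,10,11,12,13,14,15}
step 2: y <- y                       {0,1,2,3,4,5,6,7,8,9,10,11,12,13,14,15}
step 3: y <- (y + 1)                 {0,1,2,3,4,5,6,7,8,9,10,11,12,13,14,15}
step 4: eval (y < (2 + (tid // 4)))  {0,1,2,3,4,5,6,7,8,9,10,11,12,13,14,15}
step 5: y <- y                       {4,5,6,7,8,9,10,11,12,13,14,15}
step 6: y <- (y + 1)                 {4,5,6,7,8,9,10,11,12,13,14,15}
step 7: eval (y < (2 + (tid // 4)))  {4,5,6,7,8,9,10,11,12,13,14,15}
step 8: y <- y                       {8,9,10,11,12,13,14,15}
step 9: y <- (y + 1)                 {8,9,10,11,12,13,14,15}
step 10: eval (y < (2 + (tid // 4)))  {8,9,10,11,12,13,14,15}
step 11: y <- y                       {12,13,14,15}
step 12: y <- (y + 1)                 {12,13,14,15}
step 13: eval (y < (2 + (tid // 4)))  {12,13,14,15}
step 14: w <- tid                     {0,1,2,3,4,5,6,7,8,9,10,11,12,13,14,15}
step 15: z <- tid                     {0,1,2,3,4,5,6,7,8,9,10,11,12,13,14,15}
step 16: w <- (-9 + tid)              {0,1,2,3,4,5,6,7,8,9,10,11,12,13,14,15}
step 17: y <- (min(12, -3) % 4)       {0,1,2,3,4,5,6,7,8,9,10,11,12,13,14,15}
step 18: z <- (z % -3)                {0,1,2,3,4,5,6,7,8,9,10,11,12,13,14,15}
step 19: w <- 0                       {0,1,2,3,4,5,6,7,8,9,10,11,12,13,14,15}

Answer: 20 steps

w: 0,0,0,0,0,0,0,0,0,0,0,0,0,0,0,0
z: 0,-2,-1,0,-2,-1,0,-2,-1,0,-2,-1,0,-2,-1,0
y: 1,1,1,1,1,1,1,1,1,1,1,1,1,1,1,1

steps = 20; useful = 248; efficiency = 248/320 = 31/40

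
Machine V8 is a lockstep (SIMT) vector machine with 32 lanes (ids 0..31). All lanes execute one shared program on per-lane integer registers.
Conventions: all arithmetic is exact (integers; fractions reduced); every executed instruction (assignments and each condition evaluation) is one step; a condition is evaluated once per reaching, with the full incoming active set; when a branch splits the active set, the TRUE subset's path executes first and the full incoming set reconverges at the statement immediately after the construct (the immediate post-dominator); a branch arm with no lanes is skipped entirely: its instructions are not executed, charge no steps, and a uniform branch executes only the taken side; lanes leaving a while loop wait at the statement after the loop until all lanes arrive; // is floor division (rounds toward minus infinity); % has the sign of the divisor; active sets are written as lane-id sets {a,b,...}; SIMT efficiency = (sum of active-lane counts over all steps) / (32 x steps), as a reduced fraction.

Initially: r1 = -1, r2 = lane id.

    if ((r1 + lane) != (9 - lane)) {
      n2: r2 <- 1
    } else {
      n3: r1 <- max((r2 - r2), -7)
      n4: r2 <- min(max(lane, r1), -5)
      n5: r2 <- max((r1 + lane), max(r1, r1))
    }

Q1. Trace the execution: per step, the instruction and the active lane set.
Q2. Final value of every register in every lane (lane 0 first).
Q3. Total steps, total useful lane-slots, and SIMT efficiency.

step 0: eval ((r1 + lane) != (9 - lane)) {0,1,2,3,4,5,6,7,8,9,10,11,12,13,14,15,16,17,18,19,20,21,22,23,24,25,26,27,28,29,30,31}
step 1: r2 <- 1                      {0,1,2,3,4,6,7,8,9,10,11,12,13,14,15,16,17,18,19,20,21,22,23,24,25,26,27,28,29,30,31}
step 2: r1 <- max((r2 - r2), -7)     {5}
step 3: r2 <- min(max(lane, r1), -5) {5}
step 4: r2 <- max((r1 + lane), max(r1, r1)) {5}

Answer: 5 steps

r1: -1,-1,-1,-1,-1,0,-1,-1,-1,-1,-1,-1,-1,-1,-1,-1,-1,-1,-1,-1,-1,-1,-1,-1,-1,-1,-1,-1,-1,-1,-1,-1
r2: 1,1,1,1,1,5,1,1,1,1,1,1,1,1,1,1,1,1,1,1,1,1,1,1,1,1,1,1,1,1,1,1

steps = 5; useful = 66; efficiency = 66/160 = 33/80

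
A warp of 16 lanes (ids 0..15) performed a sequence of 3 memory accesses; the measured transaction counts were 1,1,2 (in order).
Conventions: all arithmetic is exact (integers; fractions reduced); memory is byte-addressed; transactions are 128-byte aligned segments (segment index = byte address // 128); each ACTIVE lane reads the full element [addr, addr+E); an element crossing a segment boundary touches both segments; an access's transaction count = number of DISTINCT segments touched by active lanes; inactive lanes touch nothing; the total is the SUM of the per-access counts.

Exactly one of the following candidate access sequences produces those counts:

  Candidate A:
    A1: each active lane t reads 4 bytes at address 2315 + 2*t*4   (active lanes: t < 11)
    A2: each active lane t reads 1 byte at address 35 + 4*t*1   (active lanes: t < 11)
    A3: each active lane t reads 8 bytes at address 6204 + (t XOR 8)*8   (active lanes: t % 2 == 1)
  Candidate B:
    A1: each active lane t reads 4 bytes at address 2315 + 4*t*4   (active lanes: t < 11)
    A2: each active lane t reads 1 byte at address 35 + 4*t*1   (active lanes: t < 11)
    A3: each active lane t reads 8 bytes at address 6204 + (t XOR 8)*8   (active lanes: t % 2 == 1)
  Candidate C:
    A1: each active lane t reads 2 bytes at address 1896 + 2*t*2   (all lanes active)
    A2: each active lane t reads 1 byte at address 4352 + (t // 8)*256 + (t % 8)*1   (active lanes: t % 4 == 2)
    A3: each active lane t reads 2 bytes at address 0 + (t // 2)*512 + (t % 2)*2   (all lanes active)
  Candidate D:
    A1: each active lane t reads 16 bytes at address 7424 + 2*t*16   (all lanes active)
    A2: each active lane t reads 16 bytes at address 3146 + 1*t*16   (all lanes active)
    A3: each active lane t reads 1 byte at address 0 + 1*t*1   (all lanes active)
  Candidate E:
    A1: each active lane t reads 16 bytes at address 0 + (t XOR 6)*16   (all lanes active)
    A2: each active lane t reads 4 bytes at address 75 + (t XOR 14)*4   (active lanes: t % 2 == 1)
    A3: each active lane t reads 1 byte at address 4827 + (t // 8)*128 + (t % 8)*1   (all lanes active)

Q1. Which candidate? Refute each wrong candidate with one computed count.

B: A1 gives 2 transactions, not 1
C: A1 gives 2 transactions, not 1
D: A1 gives 4 transactions, not 1
E: A1 gives 2 transactions, not 1
A: all counts match (1,1,2)

Answer: A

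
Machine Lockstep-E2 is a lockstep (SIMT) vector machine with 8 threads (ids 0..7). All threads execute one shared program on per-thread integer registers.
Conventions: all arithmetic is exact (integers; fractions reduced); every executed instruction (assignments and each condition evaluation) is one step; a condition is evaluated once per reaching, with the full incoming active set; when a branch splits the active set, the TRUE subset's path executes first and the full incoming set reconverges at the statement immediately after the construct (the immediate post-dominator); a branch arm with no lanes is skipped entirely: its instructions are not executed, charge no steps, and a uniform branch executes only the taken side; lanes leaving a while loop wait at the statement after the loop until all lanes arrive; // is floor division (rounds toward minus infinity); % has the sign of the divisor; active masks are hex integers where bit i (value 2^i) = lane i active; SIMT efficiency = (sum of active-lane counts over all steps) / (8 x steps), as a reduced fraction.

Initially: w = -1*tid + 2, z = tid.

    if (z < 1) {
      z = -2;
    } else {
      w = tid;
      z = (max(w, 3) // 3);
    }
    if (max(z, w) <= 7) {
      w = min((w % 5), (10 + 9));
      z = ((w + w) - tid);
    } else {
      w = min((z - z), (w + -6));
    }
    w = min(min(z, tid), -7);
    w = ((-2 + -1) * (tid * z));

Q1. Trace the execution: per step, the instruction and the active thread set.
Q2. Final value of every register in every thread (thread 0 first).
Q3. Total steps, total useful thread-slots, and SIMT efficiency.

step 0: eval (z < 1)                 0xff
step 1: z <- -2                      0x01
step 2: w <- tid                     0xfe
step 3: z <- (max(w, 3) // 3)        0xfe
step 4: eval (max(z, w) <= 7)        0xff
step 5: w <- min((w % 5), (10 + 9))  0xff
step 6: z <- ((w + w) - tid)         0xff
step 7: w <- min(min(z, tid), -7)    0xff
step 8: w <- ((-2 + -1) * (tid * z)) 0xff

Answer: 9 steps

w: 0,-3,-12,-27,-48,75,72,63
z: 4,1,2,3,4,-5,-4,-3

steps = 9; useful = 63; efficiency = 63/72 = 7/8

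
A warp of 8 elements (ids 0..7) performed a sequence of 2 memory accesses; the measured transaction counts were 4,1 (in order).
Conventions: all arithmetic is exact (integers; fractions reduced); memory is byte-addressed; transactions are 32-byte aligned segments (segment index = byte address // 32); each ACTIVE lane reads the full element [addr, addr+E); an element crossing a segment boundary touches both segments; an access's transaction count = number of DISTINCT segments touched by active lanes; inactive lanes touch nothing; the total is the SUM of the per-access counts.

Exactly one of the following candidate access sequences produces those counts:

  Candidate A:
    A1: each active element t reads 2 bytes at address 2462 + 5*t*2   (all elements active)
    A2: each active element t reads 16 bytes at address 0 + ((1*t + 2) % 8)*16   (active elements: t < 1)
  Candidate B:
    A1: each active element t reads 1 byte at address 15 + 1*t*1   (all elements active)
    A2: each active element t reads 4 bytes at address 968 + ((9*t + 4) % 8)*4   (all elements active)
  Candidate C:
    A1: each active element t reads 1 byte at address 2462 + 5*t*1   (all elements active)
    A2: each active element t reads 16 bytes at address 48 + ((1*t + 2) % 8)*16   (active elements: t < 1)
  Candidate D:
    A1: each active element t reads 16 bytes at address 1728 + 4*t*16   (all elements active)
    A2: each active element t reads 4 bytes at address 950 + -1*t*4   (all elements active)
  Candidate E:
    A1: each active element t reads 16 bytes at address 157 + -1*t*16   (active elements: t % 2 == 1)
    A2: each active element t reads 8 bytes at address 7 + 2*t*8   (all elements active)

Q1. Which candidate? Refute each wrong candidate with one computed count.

B: A1 gives 1 transaction, not 4
C: A1 gives 3 transactions, not 4
D: A1 gives 8 transactions, not 4
E: A2 gives 4 transactions, not 1
A: all counts match (4,1)

Answer: A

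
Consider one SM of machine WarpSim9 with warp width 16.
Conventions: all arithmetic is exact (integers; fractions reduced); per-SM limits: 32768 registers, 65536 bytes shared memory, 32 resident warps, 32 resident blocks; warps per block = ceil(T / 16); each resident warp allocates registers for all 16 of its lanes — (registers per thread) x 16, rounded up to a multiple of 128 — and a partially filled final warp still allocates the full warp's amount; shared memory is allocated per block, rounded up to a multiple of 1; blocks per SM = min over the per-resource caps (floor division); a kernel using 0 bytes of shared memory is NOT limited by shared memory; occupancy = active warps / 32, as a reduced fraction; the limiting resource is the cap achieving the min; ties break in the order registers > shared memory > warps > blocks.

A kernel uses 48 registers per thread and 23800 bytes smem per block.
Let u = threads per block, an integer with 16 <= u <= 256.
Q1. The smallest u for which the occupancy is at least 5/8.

Answer: u = 145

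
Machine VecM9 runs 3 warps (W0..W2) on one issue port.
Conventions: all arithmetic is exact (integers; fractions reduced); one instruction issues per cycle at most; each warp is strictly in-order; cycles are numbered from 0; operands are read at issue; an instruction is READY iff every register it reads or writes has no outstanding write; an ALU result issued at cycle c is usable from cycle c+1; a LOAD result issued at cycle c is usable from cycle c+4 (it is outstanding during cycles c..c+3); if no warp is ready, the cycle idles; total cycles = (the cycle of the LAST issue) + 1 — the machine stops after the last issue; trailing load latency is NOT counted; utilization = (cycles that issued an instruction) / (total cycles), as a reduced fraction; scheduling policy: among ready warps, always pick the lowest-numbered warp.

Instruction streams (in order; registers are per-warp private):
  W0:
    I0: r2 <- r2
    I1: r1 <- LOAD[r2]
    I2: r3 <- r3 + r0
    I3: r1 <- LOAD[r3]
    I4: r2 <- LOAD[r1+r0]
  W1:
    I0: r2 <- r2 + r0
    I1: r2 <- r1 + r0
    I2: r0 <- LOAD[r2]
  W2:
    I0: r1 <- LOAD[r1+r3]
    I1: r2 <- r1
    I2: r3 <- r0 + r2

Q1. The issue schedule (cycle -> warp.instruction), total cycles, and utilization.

cycle 0: W0.I0
cycle 1: W0.I1
cycle 2: W0.I2
cycle 3: W1.I0
cycle 4: W1.I1
cycle 5: W0.I3
cycle 6: W1.I2
cycle 7: W2.I0
cycle 8: idle
cycle 9: W0.I4
cycle 10: idle
cycle 11: W2.I1
cycle 12: W2.I2

Answer: 13 cycles, utilization 11/13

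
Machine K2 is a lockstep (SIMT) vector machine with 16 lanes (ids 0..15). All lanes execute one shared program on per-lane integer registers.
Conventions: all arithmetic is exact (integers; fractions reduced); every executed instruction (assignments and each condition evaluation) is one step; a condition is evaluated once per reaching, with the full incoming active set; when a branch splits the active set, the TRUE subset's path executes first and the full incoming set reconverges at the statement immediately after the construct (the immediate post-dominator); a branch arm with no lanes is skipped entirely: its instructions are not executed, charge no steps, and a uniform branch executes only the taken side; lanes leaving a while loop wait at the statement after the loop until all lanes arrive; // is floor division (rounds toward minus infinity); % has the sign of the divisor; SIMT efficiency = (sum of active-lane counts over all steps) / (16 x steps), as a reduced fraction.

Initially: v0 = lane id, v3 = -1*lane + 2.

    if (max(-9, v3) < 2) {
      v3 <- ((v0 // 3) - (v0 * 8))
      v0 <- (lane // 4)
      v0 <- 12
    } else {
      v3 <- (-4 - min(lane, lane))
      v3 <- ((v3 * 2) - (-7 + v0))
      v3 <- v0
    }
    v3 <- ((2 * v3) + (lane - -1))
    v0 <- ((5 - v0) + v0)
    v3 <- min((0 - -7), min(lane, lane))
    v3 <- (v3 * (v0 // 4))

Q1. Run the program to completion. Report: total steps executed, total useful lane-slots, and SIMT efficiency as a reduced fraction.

Answer: 11 steps, 128 useful, 8/11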